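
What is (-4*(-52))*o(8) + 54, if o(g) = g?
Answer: 1718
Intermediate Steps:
(-4*(-52))*o(8) + 54 = -4*(-52)*8 + 54 = 208*8 + 54 = 1664 + 54 = 1718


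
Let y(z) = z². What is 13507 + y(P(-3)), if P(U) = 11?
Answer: 13628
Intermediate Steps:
13507 + y(P(-3)) = 13507 + 11² = 13507 + 121 = 13628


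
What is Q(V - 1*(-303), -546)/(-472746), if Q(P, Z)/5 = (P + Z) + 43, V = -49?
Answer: 415/157582 ≈ 0.0026335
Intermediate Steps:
Q(P, Z) = 215 + 5*P + 5*Z (Q(P, Z) = 5*((P + Z) + 43) = 5*(43 + P + Z) = 215 + 5*P + 5*Z)
Q(V - 1*(-303), -546)/(-472746) = (215 + 5*(-49 - 1*(-303)) + 5*(-546))/(-472746) = (215 + 5*(-49 + 303) - 2730)*(-1/472746) = (215 + 5*254 - 2730)*(-1/472746) = (215 + 1270 - 2730)*(-1/472746) = -1245*(-1/472746) = 415/157582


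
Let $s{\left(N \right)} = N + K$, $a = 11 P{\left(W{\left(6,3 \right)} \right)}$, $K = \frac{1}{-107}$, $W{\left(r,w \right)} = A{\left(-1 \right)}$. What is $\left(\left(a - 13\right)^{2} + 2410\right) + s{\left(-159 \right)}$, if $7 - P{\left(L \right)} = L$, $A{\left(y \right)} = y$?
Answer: $\frac{842731}{107} \approx 7876.0$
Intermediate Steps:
$W{\left(r,w \right)} = -1$
$P{\left(L \right)} = 7 - L$
$K = - \frac{1}{107} \approx -0.0093458$
$a = 88$ ($a = 11 \left(7 - -1\right) = 11 \left(7 + 1\right) = 11 \cdot 8 = 88$)
$s{\left(N \right)} = - \frac{1}{107} + N$ ($s{\left(N \right)} = N - \frac{1}{107} = - \frac{1}{107} + N$)
$\left(\left(a - 13\right)^{2} + 2410\right) + s{\left(-159 \right)} = \left(\left(88 - 13\right)^{2} + 2410\right) - \frac{17014}{107} = \left(75^{2} + 2410\right) - \frac{17014}{107} = \left(5625 + 2410\right) - \frac{17014}{107} = 8035 - \frac{17014}{107} = \frac{842731}{107}$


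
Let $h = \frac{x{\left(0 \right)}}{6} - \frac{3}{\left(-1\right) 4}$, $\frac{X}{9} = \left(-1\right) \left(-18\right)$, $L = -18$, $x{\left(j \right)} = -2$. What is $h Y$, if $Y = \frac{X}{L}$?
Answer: $- \frac{15}{4} \approx -3.75$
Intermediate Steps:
$X = 162$ ($X = 9 \left(\left(-1\right) \left(-18\right)\right) = 9 \cdot 18 = 162$)
$Y = -9$ ($Y = \frac{1}{-18} \cdot 162 = \left(- \frac{1}{18}\right) 162 = -9$)
$h = \frac{5}{12}$ ($h = - \frac{2}{6} - \frac{3}{\left(-1\right) 4} = \left(-2\right) \frac{1}{6} - \frac{3}{-4} = - \frac{1}{3} - - \frac{3}{4} = - \frac{1}{3} + \frac{3}{4} = \frac{5}{12} \approx 0.41667$)
$h Y = \frac{5}{12} \left(-9\right) = - \frac{15}{4}$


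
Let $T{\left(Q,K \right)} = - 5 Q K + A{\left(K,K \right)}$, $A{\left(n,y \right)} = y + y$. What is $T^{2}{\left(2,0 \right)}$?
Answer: $0$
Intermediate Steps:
$A{\left(n,y \right)} = 2 y$
$T{\left(Q,K \right)} = 2 K - 5 K Q$ ($T{\left(Q,K \right)} = - 5 Q K + 2 K = - 5 K Q + 2 K = 2 K - 5 K Q$)
$T^{2}{\left(2,0 \right)} = \left(0 \left(2 - 10\right)\right)^{2} = \left(0 \left(-8\right)\right)^{2} = 0^{2} = 0$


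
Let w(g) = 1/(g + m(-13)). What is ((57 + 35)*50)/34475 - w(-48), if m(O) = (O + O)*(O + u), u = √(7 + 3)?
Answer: 1383065/10665186 - 13*√10/38670 ≈ 0.12862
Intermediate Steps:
u = √10 ≈ 3.1623
m(O) = 2*O*(O + √10) (m(O) = (O + O)*(O + √10) = (2*O)*(O + √10) = 2*O*(O + √10))
w(g) = 1/(338 + g - 26*√10) (w(g) = 1/(g + 2*(-13)*(-13 + √10)) = 1/(g + (338 - 26*√10)) = 1/(338 + g - 26*√10))
((57 + 35)*50)/34475 - w(-48) = ((57 + 35)*50)/34475 - 1/(338 - 48 - 26*√10) = (92*50)*(1/34475) - 1/(290 - 26*√10) = 4600*(1/34475) - 1/(290 - 26*√10) = 184/1379 - 1/(290 - 26*√10)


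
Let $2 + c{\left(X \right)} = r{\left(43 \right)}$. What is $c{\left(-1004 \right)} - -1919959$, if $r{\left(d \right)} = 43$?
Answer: $1920000$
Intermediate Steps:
$c{\left(X \right)} = 41$ ($c{\left(X \right)} = -2 + 43 = 41$)
$c{\left(-1004 \right)} - -1919959 = 41 - -1919959 = 41 + 1919959 = 1920000$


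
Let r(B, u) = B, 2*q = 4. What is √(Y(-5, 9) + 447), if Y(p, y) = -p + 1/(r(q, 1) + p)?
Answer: √4065/3 ≈ 21.252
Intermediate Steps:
q = 2 (q = (½)*4 = 2)
Y(p, y) = 1/(2 + p) - p (Y(p, y) = -p + 1/(2 + p) = 1/(2 + p) - p)
√(Y(-5, 9) + 447) = √((1 - 1*(-5)² - 2*(-5))/(2 - 5) + 447) = √((1 - 1*25 + 10)/(-3) + 447) = √(-(1 - 25 + 10)/3 + 447) = √(-⅓*(-14) + 447) = √(14/3 + 447) = √(1355/3) = √4065/3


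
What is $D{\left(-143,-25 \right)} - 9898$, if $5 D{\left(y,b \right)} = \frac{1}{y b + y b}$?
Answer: $- \frac{353853499}{35750} \approx -9898.0$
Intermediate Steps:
$D{\left(y,b \right)} = \frac{1}{10 b y}$ ($D{\left(y,b \right)} = \frac{1}{5 \left(y b + y b\right)} = \frac{1}{5 \left(b y + b y\right)} = \frac{1}{5 \cdot 2 b y} = \frac{\frac{1}{2} \frac{1}{b} \frac{1}{y}}{5} = \frac{1}{10 b y}$)
$D{\left(-143,-25 \right)} - 9898 = \frac{1}{10 \left(-25\right) \left(-143\right)} - 9898 = \frac{1}{10} \left(- \frac{1}{25}\right) \left(- \frac{1}{143}\right) - 9898 = \frac{1}{35750} - 9898 = - \frac{353853499}{35750}$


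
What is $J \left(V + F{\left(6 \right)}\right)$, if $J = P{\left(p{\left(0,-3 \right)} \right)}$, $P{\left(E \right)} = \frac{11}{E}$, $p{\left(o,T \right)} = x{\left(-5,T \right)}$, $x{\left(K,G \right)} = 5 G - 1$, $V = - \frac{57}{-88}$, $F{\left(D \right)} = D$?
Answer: $- \frac{585}{128} \approx -4.5703$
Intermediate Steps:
$V = \frac{57}{88}$ ($V = \left(-57\right) \left(- \frac{1}{88}\right) = \frac{57}{88} \approx 0.64773$)
$x{\left(K,G \right)} = -1 + 5 G$
$p{\left(o,T \right)} = -1 + 5 T$
$J = - \frac{11}{16}$ ($J = \frac{11}{-1 + 5 \left(-3\right)} = \frac{11}{-1 - 15} = \frac{11}{-16} = 11 \left(- \frac{1}{16}\right) = - \frac{11}{16} \approx -0.6875$)
$J \left(V + F{\left(6 \right)}\right) = - \frac{11 \left(\frac{57}{88} + 6\right)}{16} = \left(- \frac{11}{16}\right) \frac{585}{88} = - \frac{585}{128}$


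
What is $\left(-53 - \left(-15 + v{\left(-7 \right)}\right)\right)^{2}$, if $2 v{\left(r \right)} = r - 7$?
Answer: $961$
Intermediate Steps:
$v{\left(r \right)} = - \frac{7}{2} + \frac{r}{2}$ ($v{\left(r \right)} = \frac{r - 7}{2} = \frac{-7 + r}{2} = - \frac{7}{2} + \frac{r}{2}$)
$\left(-53 - \left(-15 + v{\left(-7 \right)}\right)\right)^{2} = \left(-53 + \left(15 - \left(- \frac{7}{2} + \frac{1}{2} \left(-7\right)\right)\right)\right)^{2} = \left(-53 + \left(15 - \left(- \frac{7}{2} - \frac{7}{2}\right)\right)\right)^{2} = \left(-53 + \left(15 - -7\right)\right)^{2} = \left(-53 + \left(15 + 7\right)\right)^{2} = \left(-53 + 22\right)^{2} = \left(-31\right)^{2} = 961$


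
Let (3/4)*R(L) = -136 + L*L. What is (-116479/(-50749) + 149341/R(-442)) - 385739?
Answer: -5095638978031319/13210167696 ≈ -3.8574e+5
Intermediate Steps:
R(L) = -544/3 + 4*L**2/3 (R(L) = 4*(-136 + L*L)/3 = 4*(-136 + L**2)/3 = -544/3 + 4*L**2/3)
(-116479/(-50749) + 149341/R(-442)) - 385739 = (-116479/(-50749) + 149341/(-544/3 + (4/3)*(-442)**2)) - 385739 = (-116479*(-1/50749) + 149341/(-544/3 + (4/3)*195364)) - 385739 = (116479/50749 + 149341/(-544/3 + 781456/3)) - 385739 = (116479/50749 + 149341/260304) - 385739 = 37898856025/13210167696 - 385739 = -5095638978031319/13210167696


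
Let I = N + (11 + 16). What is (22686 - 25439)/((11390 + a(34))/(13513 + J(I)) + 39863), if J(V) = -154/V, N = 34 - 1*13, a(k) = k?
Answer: -892618955/12925253981 ≈ -0.069060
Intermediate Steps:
N = 21 (N = 34 - 13 = 21)
I = 48 (I = 21 + (11 + 16) = 21 + 27 = 48)
(22686 - 25439)/((11390 + a(34))/(13513 + J(I)) + 39863) = (22686 - 25439)/((11390 + 34)/(13513 - 154/48) + 39863) = -2753/(11424/(13513 - 154*1/48) + 39863) = -2753/(11424/(13513 - 77/24) + 39863) = -2753/(11424/(324235/24) + 39863) = -2753/(11424*(24/324235) + 39863) = -2753/(274176/324235 + 39863) = -2753/12925253981/324235 = -2753*324235/12925253981 = -892618955/12925253981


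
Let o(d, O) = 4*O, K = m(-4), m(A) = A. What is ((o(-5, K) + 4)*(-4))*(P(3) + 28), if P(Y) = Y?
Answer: 1488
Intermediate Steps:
K = -4
((o(-5, K) + 4)*(-4))*(P(3) + 28) = ((4*(-4) + 4)*(-4))*(3 + 28) = ((-16 + 4)*(-4))*31 = -12*(-4)*31 = 48*31 = 1488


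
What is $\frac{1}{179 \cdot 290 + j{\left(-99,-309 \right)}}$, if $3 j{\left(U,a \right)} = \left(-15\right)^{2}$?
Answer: $\frac{1}{51985} \approx 1.9236 \cdot 10^{-5}$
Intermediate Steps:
$j{\left(U,a \right)} = 75$ ($j{\left(U,a \right)} = \frac{\left(-15\right)^{2}}{3} = \frac{1}{3} \cdot 225 = 75$)
$\frac{1}{179 \cdot 290 + j{\left(-99,-309 \right)}} = \frac{1}{179 \cdot 290 + 75} = \frac{1}{51910 + 75} = \frac{1}{51985}$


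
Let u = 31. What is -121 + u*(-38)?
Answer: -1299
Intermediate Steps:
-121 + u*(-38) = -121 + 31*(-38) = -121 - 1178 = -1299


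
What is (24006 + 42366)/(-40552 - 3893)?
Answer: -22124/14815 ≈ -1.4934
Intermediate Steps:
(24006 + 42366)/(-40552 - 3893) = 66372/(-44445) = 66372*(-1/44445) = -22124/14815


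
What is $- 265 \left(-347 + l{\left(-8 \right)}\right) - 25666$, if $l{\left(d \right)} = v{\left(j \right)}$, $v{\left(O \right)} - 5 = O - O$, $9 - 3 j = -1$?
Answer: $64964$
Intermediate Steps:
$j = \frac{10}{3}$ ($j = 3 - - \frac{1}{3} = 3 + \frac{1}{3} = \frac{10}{3} \approx 3.3333$)
$v{\left(O \right)} = 5$ ($v{\left(O \right)} = 5 + \left(O - O\right) = 5 + 0 = 5$)
$l{\left(d \right)} = 5$
$- 265 \left(-347 + l{\left(-8 \right)}\right) - 25666 = - 265 \left(-347 + 5\right) - 25666 = \left(-265\right) \left(-342\right) - 25666 = 90630 - 25666 = 64964$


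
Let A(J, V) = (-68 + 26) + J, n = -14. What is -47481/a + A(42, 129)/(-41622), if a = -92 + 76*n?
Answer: 2793/68 ≈ 41.074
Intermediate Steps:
A(J, V) = -42 + J
a = -1156 (a = -92 + 76*(-14) = -92 - 1064 = -1156)
-47481/a + A(42, 129)/(-41622) = -47481/(-1156) + (-42 + 42)/(-41622) = -47481*(-1/1156) + 0*(-1/41622) = 2793/68 + 0 = 2793/68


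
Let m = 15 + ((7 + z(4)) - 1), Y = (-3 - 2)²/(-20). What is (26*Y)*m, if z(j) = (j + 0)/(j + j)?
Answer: -2795/4 ≈ -698.75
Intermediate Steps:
z(j) = ½ (z(j) = j/((2*j)) = j*(1/(2*j)) = ½)
Y = -5/4 (Y = (-5)²*(-1/20) = 25*(-1/20) = -5/4 ≈ -1.2500)
m = 43/2 (m = 15 + ((7 + ½) - 1) = 15 + (15/2 - 1) = 15 + 13/2 = 43/2 ≈ 21.500)
(26*Y)*m = (26*(-5/4))*(43/2) = -65/2*43/2 = -2795/4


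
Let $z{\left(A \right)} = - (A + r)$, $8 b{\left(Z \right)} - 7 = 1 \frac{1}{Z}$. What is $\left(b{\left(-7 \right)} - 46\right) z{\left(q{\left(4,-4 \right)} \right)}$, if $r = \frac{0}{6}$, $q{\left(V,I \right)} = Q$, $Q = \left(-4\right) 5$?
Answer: $- \frac{6320}{7} \approx -902.86$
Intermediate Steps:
$Q = -20$
$q{\left(V,I \right)} = -20$
$r = 0$ ($r = 0 \cdot \frac{1}{6} = 0$)
$b{\left(Z \right)} = \frac{7}{8} + \frac{1}{8 Z}$ ($b{\left(Z \right)} = \frac{7}{8} + \frac{1 \frac{1}{Z}}{8} = \frac{7}{8} + \frac{1}{8 Z}$)
$z{\left(A \right)} = - A$ ($z{\left(A \right)} = - (A + 0) = - A$)
$\left(b{\left(-7 \right)} - 46\right) z{\left(q{\left(4,-4 \right)} \right)} = \left(\frac{1 + 7 \left(-7\right)}{8 \left(-7\right)} - 46\right) \left(\left(-1\right) \left(-20\right)\right) = \left(\frac{1}{8} \left(- \frac{1}{7}\right) \left(1 - 49\right) - 46\right) 20 = \left(\frac{1}{8} \left(- \frac{1}{7}\right) \left(-48\right) - 46\right) 20 = \left(\frac{6}{7} - 46\right) 20 = \left(- \frac{316}{7}\right) 20 = - \frac{6320}{7}$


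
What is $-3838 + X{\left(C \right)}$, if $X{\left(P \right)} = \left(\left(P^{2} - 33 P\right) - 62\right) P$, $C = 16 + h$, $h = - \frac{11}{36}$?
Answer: $- \frac{423341783}{46656} \approx -9073.7$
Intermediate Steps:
$h = - \frac{11}{36}$ ($h = \left(-11\right) \frac{1}{36} = - \frac{11}{36} \approx -0.30556$)
$C = \frac{565}{36}$ ($C = 16 - \frac{11}{36} = \frac{565}{36} \approx 15.694$)
$X{\left(P \right)} = P \left(-62 + P^{2} - 33 P\right)$ ($X{\left(P \right)} = \left(-62 + P^{2} - 33 P\right) P = P \left(-62 + P^{2} - 33 P\right)$)
$-3838 + X{\left(C \right)} = -3838 + \frac{565 \left(-62 + \left(\frac{565}{36}\right)^{2} - \frac{6215}{12}\right)}{36} = -3838 + \frac{565 \left(-62 + \frac{319225}{1296} - \frac{6215}{12}\right)}{36} = -3838 + \frac{565}{36} \left(- \frac{432347}{1296}\right) = -3838 - \frac{244276055}{46656} = - \frac{423341783}{46656}$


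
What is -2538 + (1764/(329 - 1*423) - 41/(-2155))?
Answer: -258960113/101285 ≈ -2556.7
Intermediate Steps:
-2538 + (1764/(329 - 1*423) - 41/(-2155)) = -2538 + (1764/(329 - 423) - 41*(-1/2155)) = -2538 + (1764/(-94) + 41/2155) = -2538 + (1764*(-1/94) + 41/2155) = -2538 + (-882/47 + 41/2155) = -2538 - 1898783/101285 = -258960113/101285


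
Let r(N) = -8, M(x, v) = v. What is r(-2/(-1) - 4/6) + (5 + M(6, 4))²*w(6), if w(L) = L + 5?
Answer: 883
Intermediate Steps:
w(L) = 5 + L
r(-2/(-1) - 4/6) + (5 + M(6, 4))²*w(6) = -8 + (5 + 4)²*(5 + 6) = -8 + 9²*11 = -8 + 81*11 = -8 + 891 = 883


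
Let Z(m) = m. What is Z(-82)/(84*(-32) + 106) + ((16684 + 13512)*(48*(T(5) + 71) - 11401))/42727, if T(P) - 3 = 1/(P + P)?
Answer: -1528944895921/275802785 ≈ -5543.6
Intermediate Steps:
T(P) = 3 + 1/(2*P) (T(P) = 3 + 1/(P + P) = 3 + 1/(2*P))
Z(-82)/(84*(-32) + 106) + ((16684 + 13512)*(48*(T(5) + 71) - 11401))/42727 = -82/(84*(-32) + 106) + ((16684 + 13512)*(48*((3 + (1/2)/5) + 71) - 11401))/42727 = -82/(-2688 + 106) + (30196*(48*((3 + (1/2)*(1/5)) + 71) - 11401))*(1/42727) = -82/(-2582) + (30196*(48*((3 + 1/10) + 71) - 11401))*(1/42727) = -82*(-1/2582) + (30196*(48*(31/10 + 71) - 11401))*(1/42727) = 41/1291 + (30196*(48*(741/10) - 11401))*(1/42727) = 41/1291 + (30196*(17784/5 - 11401))*(1/42727) = 41/1291 + (30196*(-39221/5))*(1/42727) = 41/1291 - 1184317316/5*1/42727 = 41/1291 - 1184317316/213635 = -1528944895921/275802785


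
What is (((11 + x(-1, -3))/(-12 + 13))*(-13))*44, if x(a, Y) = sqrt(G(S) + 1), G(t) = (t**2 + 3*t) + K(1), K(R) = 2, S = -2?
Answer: -6864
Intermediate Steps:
G(t) = 2 + t**2 + 3*t (G(t) = (t**2 + 3*t) + 2 = 2 + t**2 + 3*t)
x(a, Y) = 1 (x(a, Y) = sqrt((2 + (-2)**2 + 3*(-2)) + 1) = sqrt((2 + 4 - 6) + 1) = sqrt(0 + 1) = sqrt(1) = 1)
(((11 + x(-1, -3))/(-12 + 13))*(-13))*44 = (((11 + 1)/(-12 + 13))*(-13))*44 = ((12/1)*(-13))*44 = ((12*1)*(-13))*44 = (12*(-13))*44 = -156*44 = -6864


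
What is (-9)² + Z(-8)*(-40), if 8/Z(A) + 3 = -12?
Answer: 307/3 ≈ 102.33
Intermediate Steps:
Z(A) = -8/15 (Z(A) = 8/(-3 - 12) = 8/(-15) = 8*(-1/15) = -8/15)
(-9)² + Z(-8)*(-40) = (-9)² - 8/15*(-40) = 81 + 64/3 = 307/3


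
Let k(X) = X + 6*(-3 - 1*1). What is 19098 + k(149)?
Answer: 19223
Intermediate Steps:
k(X) = -24 + X (k(X) = X + 6*(-3 - 1) = X + 6*(-4) = X - 24 = -24 + X)
19098 + k(149) = 19098 + (-24 + 149) = 19098 + 125 = 19223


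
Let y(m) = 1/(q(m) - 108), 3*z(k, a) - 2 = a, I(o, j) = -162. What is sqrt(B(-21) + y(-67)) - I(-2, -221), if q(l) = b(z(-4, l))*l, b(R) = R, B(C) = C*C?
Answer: 162 + sqrt(7165803894)/4031 ≈ 183.00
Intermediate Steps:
B(C) = C**2
z(k, a) = 2/3 + a/3
q(l) = l*(2/3 + l/3) (q(l) = (2/3 + l/3)*l = l*(2/3 + l/3))
y(m) = 1/(-108 + m*(2 + m)/3) (y(m) = 1/(m*(2 + m)/3 - 108) = 1/(-108 + m*(2 + m)/3))
sqrt(B(-21) + y(-67)) - I(-2, -221) = sqrt((-21)**2 + 3/(-324 - 67*(2 - 67))) - 1*(-162) = sqrt(441 + 3/(-324 - 67*(-65))) + 162 = sqrt(441 + 3/(-324 + 4355)) + 162 = sqrt(441 + 3/4031) + 162 = sqrt(1777674/4031) + 162 = sqrt(7165803894)/4031 + 162 = 162 + sqrt(7165803894)/4031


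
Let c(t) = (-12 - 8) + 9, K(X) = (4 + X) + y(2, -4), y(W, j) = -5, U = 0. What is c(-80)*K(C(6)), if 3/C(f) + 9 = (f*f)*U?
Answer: 44/3 ≈ 14.667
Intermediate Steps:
C(f) = -⅓ (C(f) = 3/(-9 + (f*f)*0) = 3/(-9 + f²*0) = 3/(-9 + 0) = 3/(-9) = 3*(-⅑) = -⅓)
K(X) = -1 + X (K(X) = (4 + X) - 5 = -1 + X)
c(t) = -11 (c(t) = -20 + 9 = -11)
c(-80)*K(C(6)) = -11*(-1 - ⅓) = -11*(-4/3) = 44/3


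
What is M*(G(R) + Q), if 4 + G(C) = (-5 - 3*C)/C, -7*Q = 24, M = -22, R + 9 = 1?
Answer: 6039/28 ≈ 215.68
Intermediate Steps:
R = -8 (R = -9 + 1 = -8)
Q = -24/7 (Q = -1/7*24 = -24/7 ≈ -3.4286)
G(C) = -4 + (-5 - 3*C)/C
M*(G(R) + Q) = -22*((-7 - 5/(-8)) - 24/7) = -22*((-7 - 5*(-1/8)) - 24/7) = -22*((-7 + 5/8) - 24/7) = -22*(-51/8 - 24/7) = -22*(-549/56) = 6039/28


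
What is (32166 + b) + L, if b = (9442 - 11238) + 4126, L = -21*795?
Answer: 17801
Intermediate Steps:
L = -16695
b = 2330 (b = -1796 + 4126 = 2330)
(32166 + b) + L = (32166 + 2330) - 16695 = 34496 - 16695 = 17801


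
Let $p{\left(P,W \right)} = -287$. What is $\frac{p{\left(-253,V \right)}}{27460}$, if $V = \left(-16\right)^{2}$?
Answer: $- \frac{287}{27460} \approx -0.010452$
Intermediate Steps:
$V = 256$
$\frac{p{\left(-253,V \right)}}{27460} = - \frac{287}{27460}$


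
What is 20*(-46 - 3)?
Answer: -980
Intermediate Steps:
20*(-46 - 3) = 20*(-49) = -980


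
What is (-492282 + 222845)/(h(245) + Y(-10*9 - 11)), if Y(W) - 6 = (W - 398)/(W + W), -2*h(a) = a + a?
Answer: 54426274/47779 ≈ 1139.1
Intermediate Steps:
h(a) = -a (h(a) = -(a + a)/2 = -a)
Y(W) = 6 + (-398 + W)/(2*W) (Y(W) = 6 + (W - 398)/(W + W) = 6 + (-398 + W)/((2*W)) = 6 + (-398 + W)*(1/(2*W)) = 6 + (-398 + W)/(2*W))
(-492282 + 222845)/(h(245) + Y(-10*9 - 11)) = (-492282 + 222845)/(-1*245 + (13/2 - 199/(-10*9 - 11))) = -269437/(-245 + (13/2 - 199/(-90 - 11))) = -269437/(-245 + (13/2 - 199/(-101))) = -269437/(-245 + (13/2 - 199*(-1/101))) = -269437/(-245 + (13/2 + 199/101)) = -269437/(-245 + 1711/202) = -269437/(-47779/202) = -269437*(-202/47779) = 54426274/47779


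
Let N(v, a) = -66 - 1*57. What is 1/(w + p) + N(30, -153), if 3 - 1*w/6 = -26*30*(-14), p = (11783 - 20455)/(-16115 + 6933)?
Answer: -36987992149/300715346 ≈ -123.00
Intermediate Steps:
N(v, a) = -123 (N(v, a) = -66 - 57 = -123)
p = 4336/4591 (p = -8672/(-9182) = -8672*(-1/9182) = 4336/4591 ≈ 0.94446)
w = -65502 (w = 18 - 6*(-26*30)*(-14) = 18 - (-4680)*(-14) = 18 - 6*10920 = 18 - 65520 = -65502)
1/(w + p) + N(30, -153) = 1/(-65502 + 4336/4591) - 123 = 1/(-300715346/4591) - 123 = -4591/300715346 - 123 = -36987992149/300715346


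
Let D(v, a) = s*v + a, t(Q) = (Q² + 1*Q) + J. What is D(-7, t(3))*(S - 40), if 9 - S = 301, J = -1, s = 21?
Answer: 45152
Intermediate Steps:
S = -292 (S = 9 - 1*301 = 9 - 301 = -292)
t(Q) = -1 + Q + Q² (t(Q) = (Q² + 1*Q) - 1 = (Q² + Q) - 1 = (Q + Q²) - 1 = -1 + Q + Q²)
D(v, a) = a + 21*v (D(v, a) = 21*v + a = a + 21*v)
D(-7, t(3))*(S - 40) = ((-1 + 3 + 3²) + 21*(-7))*(-292 - 40) = ((-1 + 3 + 9) - 147)*(-332) = (11 - 147)*(-332) = -136*(-332) = 45152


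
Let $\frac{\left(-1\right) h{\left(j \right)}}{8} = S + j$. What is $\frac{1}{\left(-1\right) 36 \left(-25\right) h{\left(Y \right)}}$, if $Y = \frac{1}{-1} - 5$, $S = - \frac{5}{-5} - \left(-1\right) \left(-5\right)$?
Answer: $\frac{1}{72000} \approx 1.3889 \cdot 10^{-5}$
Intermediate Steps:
$S = -4$ ($S = \left(-5\right) \left(- \frac{1}{5}\right) - 5 = 1 - 5 = -4$)
$Y = -6$ ($Y = -1 - 5 = -6$)
$h{\left(j \right)} = 32 - 8 j$ ($h{\left(j \right)} = - 8 \left(-4 + j\right) = 32 - 8 j$)
$\frac{1}{\left(-1\right) 36 \left(-25\right) h{\left(Y \right)}} = \frac{1}{\left(-1\right) 36 \left(-25\right) \left(32 - -48\right)} = \frac{1}{\left(-36\right) \left(-25\right) \left(32 + 48\right)} = \frac{1}{900 \cdot 80} = \frac{1}{72000}$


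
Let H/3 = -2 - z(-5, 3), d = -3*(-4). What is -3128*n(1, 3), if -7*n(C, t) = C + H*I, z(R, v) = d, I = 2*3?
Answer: -785128/7 ≈ -1.1216e+5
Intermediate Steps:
I = 6
d = 12
z(R, v) = 12
H = -42 (H = 3*(-2 - 1*12) = 3*(-2 - 12) = 3*(-14) = -42)
n(C, t) = 36 - C/7 (n(C, t) = -(C - 42*6)/7 = -(C - 252)/7 = -(-252 + C)/7 = 36 - C/7)
-3128*n(1, 3) = -3128*(36 - 1/7*1) = -3128*(36 - 1/7) = -3128*251/7 = -785128/7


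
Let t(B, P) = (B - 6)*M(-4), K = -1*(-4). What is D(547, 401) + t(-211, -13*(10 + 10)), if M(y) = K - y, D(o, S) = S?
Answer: -1335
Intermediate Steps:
K = 4
M(y) = 4 - y
t(B, P) = -48 + 8*B (t(B, P) = (B - 6)*(4 - 1*(-4)) = (-6 + B)*(4 + 4) = (-6 + B)*8 = -48 + 8*B)
D(547, 401) + t(-211, -13*(10 + 10)) = 401 + (-48 + 8*(-211)) = 401 + (-48 - 1688) = 401 - 1736 = -1335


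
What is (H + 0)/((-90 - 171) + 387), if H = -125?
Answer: -125/126 ≈ -0.99206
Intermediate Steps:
(H + 0)/((-90 - 171) + 387) = (-125 + 0)/((-90 - 171) + 387) = -125/(-261 + 387) = -125/126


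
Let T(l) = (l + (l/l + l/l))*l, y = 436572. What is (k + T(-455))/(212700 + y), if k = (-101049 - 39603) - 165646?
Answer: -100183/649272 ≈ -0.15430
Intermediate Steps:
k = -306298 (k = -140652 - 165646 = -306298)
T(l) = l*(2 + l) (T(l) = (l + (1 + 1))*l = (l + 2)*l = (2 + l)*l = l*(2 + l))
(k + T(-455))/(212700 + y) = (-306298 - 455*(2 - 455))/(212700 + 436572) = (-306298 - 455*(-453))/649272 = (-306298 + 206115)*(1/649272) = -100183*1/649272 = -100183/649272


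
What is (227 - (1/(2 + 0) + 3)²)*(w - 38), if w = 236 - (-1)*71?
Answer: 231071/4 ≈ 57768.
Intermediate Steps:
w = 307 (w = 236 - 1*(-71) = 236 + 71 = 307)
(227 - (1/(2 + 0) + 3)²)*(w - 38) = (227 - (1/(2 + 0) + 3)²)*(307 - 38) = (227 - (1/2 + 3)²)*269 = (227 - (½ + 3)²)*269 = (227 - (7/2)²)*269 = (227 - 1*49/4)*269 = (227 - 49/4)*269 = (859/4)*269 = 231071/4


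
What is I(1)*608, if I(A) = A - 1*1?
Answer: 0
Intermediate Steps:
I(A) = -1 + A (I(A) = A - 1 = -1 + A)
I(1)*608 = (-1 + 1)*608 = 0*608 = 0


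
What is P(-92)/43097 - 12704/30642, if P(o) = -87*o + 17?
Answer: -150862403/660289137 ≈ -0.22848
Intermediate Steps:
P(o) = 17 - 87*o
P(-92)/43097 - 12704/30642 = (17 - 87*(-92))/43097 - 12704/30642 = (17 + 8004)*(1/43097) - 12704*1/30642 = 8021*(1/43097) - 6352/15321 = 8021/43097 - 6352/15321 = -150862403/660289137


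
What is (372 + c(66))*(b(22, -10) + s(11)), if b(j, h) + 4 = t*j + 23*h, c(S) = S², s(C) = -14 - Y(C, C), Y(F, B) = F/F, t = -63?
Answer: -7730280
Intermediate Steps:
Y(F, B) = 1
s(C) = -15 (s(C) = -14 - 1*1 = -14 - 1 = -15)
b(j, h) = -4 - 63*j + 23*h (b(j, h) = -4 + (-63*j + 23*h) = -4 - 63*j + 23*h)
(372 + c(66))*(b(22, -10) + s(11)) = (372 + 66²)*((-4 - 63*22 + 23*(-10)) - 15) = (372 + 4356)*((-4 - 1386 - 230) - 15) = 4728*(-1620 - 15) = 4728*(-1635) = -7730280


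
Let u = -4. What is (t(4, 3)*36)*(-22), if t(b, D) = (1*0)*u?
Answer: 0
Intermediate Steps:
t(b, D) = 0 (t(b, D) = (1*0)*(-4) = 0*(-4) = 0)
(t(4, 3)*36)*(-22) = (0*36)*(-22) = 0*(-22) = 0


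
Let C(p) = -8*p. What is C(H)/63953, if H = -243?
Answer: 1944/63953 ≈ 0.030397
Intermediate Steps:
C(H)/63953 = -8*(-243)/63953 = 1944*(1/63953) = 1944/63953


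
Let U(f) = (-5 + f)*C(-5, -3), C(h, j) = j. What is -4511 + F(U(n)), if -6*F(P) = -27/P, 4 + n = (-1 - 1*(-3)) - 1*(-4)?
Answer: -9021/2 ≈ -4510.5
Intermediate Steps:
n = 2 (n = -4 + ((-1 - 1*(-3)) - 1*(-4)) = -4 + ((-1 + 3) + 4) = -4 + (2 + 4) = -4 + 6 = 2)
U(f) = 15 - 3*f (U(f) = (-5 + f)*(-3) = 15 - 3*f)
F(P) = 9/(2*P) (F(P) = -(-9)/(2*P) = 9/(2*P))
-4511 + F(U(n)) = -4511 + 9/(2*(15 - 3*2)) = -4511 + 9/(2*(15 - 6)) = -4511 + (9/2)/9 = -4511 + (9/2)*(⅑) = -4511 + ½ = -9021/2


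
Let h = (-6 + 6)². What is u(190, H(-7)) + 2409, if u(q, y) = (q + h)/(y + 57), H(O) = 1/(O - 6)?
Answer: 178513/74 ≈ 2412.3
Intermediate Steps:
h = 0 (h = 0² = 0)
H(O) = 1/(-6 + O)
u(q, y) = q/(57 + y) (u(q, y) = (q + 0)/(y + 57) = q/(57 + y))
u(190, H(-7)) + 2409 = 190/(57 + 1/(-6 - 7)) + 2409 = 190/(57 + 1/(-13)) + 2409 = 190/(57 - 1/13) + 2409 = 190/(740/13) + 2409 = 190*(13/740) + 2409 = 247/74 + 2409 = 178513/74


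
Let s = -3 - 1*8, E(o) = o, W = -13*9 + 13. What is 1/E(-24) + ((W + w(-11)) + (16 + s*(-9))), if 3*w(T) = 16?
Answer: 391/24 ≈ 16.292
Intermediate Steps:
W = -104 (W = -117 + 13 = -104)
w(T) = 16/3 (w(T) = (1/3)*16 = 16/3)
s = -11 (s = -3 - 8 = -11)
1/E(-24) + ((W + w(-11)) + (16 + s*(-9))) = 1/(-24) + ((-104 + 16/3) + (16 - 11*(-9))) = -1/24 + (-296/3 + (16 + 99)) = -1/24 + (-296/3 + 115) = -1/24 + 49/3 = 391/24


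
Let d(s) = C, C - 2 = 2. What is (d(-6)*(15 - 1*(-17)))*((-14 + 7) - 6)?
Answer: -1664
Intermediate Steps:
C = 4 (C = 2 + 2 = 4)
d(s) = 4
(d(-6)*(15 - 1*(-17)))*((-14 + 7) - 6) = (4*(15 - 1*(-17)))*((-14 + 7) - 6) = (4*(15 + 17))*(-7 - 6) = (4*32)*(-13) = 128*(-13) = -1664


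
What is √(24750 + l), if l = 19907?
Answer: √44657 ≈ 211.32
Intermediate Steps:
√(24750 + l) = √(24750 + 19907) = √44657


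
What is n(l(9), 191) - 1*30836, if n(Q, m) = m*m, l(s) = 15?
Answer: 5645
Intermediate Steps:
n(Q, m) = m**2
n(l(9), 191) - 1*30836 = 191**2 - 1*30836 = 36481 - 30836 = 5645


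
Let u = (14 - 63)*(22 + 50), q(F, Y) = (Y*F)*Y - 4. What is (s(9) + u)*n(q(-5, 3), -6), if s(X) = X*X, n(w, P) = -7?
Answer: 24129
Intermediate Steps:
q(F, Y) = -4 + F*Y² (q(F, Y) = (F*Y)*Y - 4 = F*Y² - 4 = -4 + F*Y²)
s(X) = X²
u = -3528 (u = -49*72 = -3528)
(s(9) + u)*n(q(-5, 3), -6) = (9² - 3528)*(-7) = (81 - 3528)*(-7) = -3447*(-7) = 24129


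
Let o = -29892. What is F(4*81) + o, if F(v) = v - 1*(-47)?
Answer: -29521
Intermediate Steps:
F(v) = 47 + v (F(v) = v + 47 = 47 + v)
F(4*81) + o = (47 + 4*81) - 29892 = (47 + 324) - 29892 = 371 - 29892 = -29521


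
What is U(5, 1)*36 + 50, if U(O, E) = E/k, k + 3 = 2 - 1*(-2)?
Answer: 86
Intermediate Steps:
k = 1 (k = -3 + (2 - 1*(-2)) = -3 + (2 + 2) = -3 + 4 = 1)
U(O, E) = E (U(O, E) = E/1 = E*1 = E)
U(5, 1)*36 + 50 = 1*36 + 50 = 36 + 50 = 86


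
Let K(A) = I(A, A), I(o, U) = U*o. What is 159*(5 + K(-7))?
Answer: 8586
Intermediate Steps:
K(A) = A² (K(A) = A*A = A²)
159*(5 + K(-7)) = 159*(5 + (-7)²) = 159*(5 + 49) = 159*54 = 8586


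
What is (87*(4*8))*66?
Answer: 183744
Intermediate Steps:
(87*(4*8))*66 = (87*32)*66 = 2784*66 = 183744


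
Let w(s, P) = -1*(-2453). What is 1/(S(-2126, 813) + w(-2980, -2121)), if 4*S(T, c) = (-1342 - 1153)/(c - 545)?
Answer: 1072/2627121 ≈ 0.00040805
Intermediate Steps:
w(s, P) = 2453
S(T, c) = -2495/(4*(-545 + c)) (S(T, c) = ((-1342 - 1153)/(c - 545))/4 = (-2495/(-545 + c))/4 = -2495/(4*(-545 + c)))
1/(S(-2126, 813) + w(-2980, -2121)) = 1/(-2495/(-2180 + 4*813) + 2453) = 1/(-2495/(-2180 + 3252) + 2453) = 1/(-2495/1072 + 2453) = 1/(2627121/1072) = 1072/2627121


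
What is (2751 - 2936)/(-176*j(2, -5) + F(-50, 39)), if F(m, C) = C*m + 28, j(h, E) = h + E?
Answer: 185/1394 ≈ 0.13271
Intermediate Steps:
j(h, E) = E + h
F(m, C) = 28 + C*m
(2751 - 2936)/(-176*j(2, -5) + F(-50, 39)) = (2751 - 2936)/(-176*(-5 + 2) + (28 + 39*(-50))) = -185/(-176*(-3) + (28 - 1950)) = -185/(528 - 1922) = -185/(-1394) = -185*(-1/1394) = 185/1394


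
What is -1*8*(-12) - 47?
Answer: 49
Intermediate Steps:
-1*8*(-12) - 47 = -8*(-12) - 47 = 96 - 47 = 49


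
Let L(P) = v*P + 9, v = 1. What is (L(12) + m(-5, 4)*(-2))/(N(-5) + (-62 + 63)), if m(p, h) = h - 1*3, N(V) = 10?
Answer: 19/11 ≈ 1.7273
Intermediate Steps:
m(p, h) = -3 + h (m(p, h) = h - 3 = -3 + h)
L(P) = 9 + P (L(P) = 1*P + 9 = P + 9 = 9 + P)
(L(12) + m(-5, 4)*(-2))/(N(-5) + (-62 + 63)) = ((9 + 12) + (-3 + 4)*(-2))/(10 + (-62 + 63)) = (21 + 1*(-2))/(10 + 1) = (21 - 2)/11 = (1/11)*19 = 19/11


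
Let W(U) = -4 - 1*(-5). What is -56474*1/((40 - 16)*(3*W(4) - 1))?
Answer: -28237/24 ≈ -1176.5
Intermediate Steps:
W(U) = 1 (W(U) = -4 + 5 = 1)
-56474*1/((40 - 16)*(3*W(4) - 1)) = -56474*1/((40 - 16)*(3*1 - 1)) = -56474*1/(24*(3 - 1)) = -56474/(24*2) = -56474/48 = -56474*1/48 = -28237/24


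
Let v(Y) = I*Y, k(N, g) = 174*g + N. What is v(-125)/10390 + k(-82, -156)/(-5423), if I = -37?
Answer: 61591903/11268994 ≈ 5.4656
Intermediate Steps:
k(N, g) = N + 174*g
v(Y) = -37*Y
v(-125)/10390 + k(-82, -156)/(-5423) = -37*(-125)/10390 + (-82 + 174*(-156))/(-5423) = 4625*(1/10390) + (-82 - 27144)*(-1/5423) = 925/2078 - 27226*(-1/5423) = 925/2078 + 27226/5423 = 61591903/11268994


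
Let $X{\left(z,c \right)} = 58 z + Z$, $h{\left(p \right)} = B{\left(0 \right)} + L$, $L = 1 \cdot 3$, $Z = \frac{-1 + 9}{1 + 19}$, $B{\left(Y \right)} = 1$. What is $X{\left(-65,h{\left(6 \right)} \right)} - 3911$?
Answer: $- \frac{38403}{5} \approx -7680.6$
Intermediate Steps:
$Z = \frac{2}{5}$ ($Z = \frac{8}{20} = 8 \cdot \frac{1}{20} = \frac{2}{5} \approx 0.4$)
$L = 3$
$h{\left(p \right)} = 4$ ($h{\left(p \right)} = 1 + 3 = 4$)
$X{\left(z,c \right)} = \frac{2}{5} + 58 z$ ($X{\left(z,c \right)} = 58 z + \frac{2}{5} = \frac{2}{5} + 58 z$)
$X{\left(-65,h{\left(6 \right)} \right)} - 3911 = \left(\frac{2}{5} + 58 \left(-65\right)\right) - 3911 = \left(\frac{2}{5} - 3770\right) - 3911 = - \frac{18848}{5} - 3911 = - \frac{38403}{5}$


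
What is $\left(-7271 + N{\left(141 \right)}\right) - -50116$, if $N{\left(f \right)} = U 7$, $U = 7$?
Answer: $42894$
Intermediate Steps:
$N{\left(f \right)} = 49$ ($N{\left(f \right)} = 7 \cdot 7 = 49$)
$\left(-7271 + N{\left(141 \right)}\right) - -50116 = \left(-7271 + 49\right) - -50116 = -7222 + 50116 = 42894$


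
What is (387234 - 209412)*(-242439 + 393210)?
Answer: 26810400762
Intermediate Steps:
(387234 - 209412)*(-242439 + 393210) = 177822*150771 = 26810400762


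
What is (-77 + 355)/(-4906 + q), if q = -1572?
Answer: -139/3239 ≈ -0.042914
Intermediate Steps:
(-77 + 355)/(-4906 + q) = (-77 + 355)/(-4906 - 1572) = 278/(-6478) = 278*(-1/6478) = -139/3239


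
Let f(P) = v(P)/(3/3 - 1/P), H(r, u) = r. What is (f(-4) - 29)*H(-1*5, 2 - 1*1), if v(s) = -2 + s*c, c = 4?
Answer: 217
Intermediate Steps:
v(s) = -2 + 4*s (v(s) = -2 + s*4 = -2 + 4*s)
f(P) = (-2 + 4*P)/(1 - 1/P) (f(P) = (-2 + 4*P)/(3/3 - 1/P) = (-2 + 4*P)/(3*(1/3) - 1/P) = (-2 + 4*P)/(1 - 1/P))
(f(-4) - 29)*H(-1*5, 2 - 1*1) = (2*(-4)*(-1 + 2*(-4))/(-1 - 4) - 29)*(-1*5) = (2*(-4)*(-1 - 8)/(-5) - 29)*(-5) = (2*(-4)*(-1/5)*(-9) - 29)*(-5) = (-72/5 - 29)*(-5) = -217/5*(-5) = 217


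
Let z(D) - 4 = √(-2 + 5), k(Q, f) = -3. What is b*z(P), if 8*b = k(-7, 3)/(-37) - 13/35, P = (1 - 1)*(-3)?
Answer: -188/1295 - 47*√3/1295 ≈ -0.20804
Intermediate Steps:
P = 0 (P = 0*(-3) = 0)
b = -47/1295 (b = (-3/(-37) - 13/35)/8 = (-3*(-1/37) - 13*1/35)/8 = (3/37 - 13/35)/8 = (⅛)*(-376/1295) = -47/1295 ≈ -0.036293)
z(D) = 4 + √3 (z(D) = 4 + √(-2 + 5) = 4 + √3)
b*z(P) = -47*(4 + √3)/1295 = -188/1295 - 47*√3/1295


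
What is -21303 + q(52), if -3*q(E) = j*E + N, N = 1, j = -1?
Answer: -21286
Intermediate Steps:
q(E) = -1/3 + E/3 (q(E) = -(-E + 1)/3 = -(1 - E)/3 = -1/3 + E/3)
-21303 + q(52) = -21303 + (-1/3 + (1/3)*52) = -21303 + (-1/3 + 52/3) = -21303 + 17 = -21286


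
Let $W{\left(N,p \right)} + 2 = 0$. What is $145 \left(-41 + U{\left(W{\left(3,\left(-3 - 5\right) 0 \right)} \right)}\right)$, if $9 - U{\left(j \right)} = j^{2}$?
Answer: $-5220$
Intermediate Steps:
$W{\left(N,p \right)} = -2$ ($W{\left(N,p \right)} = -2 + 0 = -2$)
$U{\left(j \right)} = 9 - j^{2}$
$145 \left(-41 + U{\left(W{\left(3,\left(-3 - 5\right) 0 \right)} \right)}\right) = 145 \left(-41 + \left(9 - \left(-2\right)^{2}\right)\right) = 145 \left(-41 + \left(9 - 4\right)\right) = 145 \left(-41 + 5\right) = 145 \left(-36\right) = -5220$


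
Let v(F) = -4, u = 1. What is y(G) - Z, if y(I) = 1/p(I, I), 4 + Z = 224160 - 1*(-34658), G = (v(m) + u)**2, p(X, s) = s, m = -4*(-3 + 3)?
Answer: -2329325/9 ≈ -2.5881e+5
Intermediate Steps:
m = 0 (m = -4*0 = 0)
G = 9 (G = (-4 + 1)**2 = (-3)**2 = 9)
Z = 258814 (Z = -4 + (224160 - 1*(-34658)) = -4 + (224160 + 34658) = -4 + 258818 = 258814)
y(I) = 1/I
y(G) - Z = 1/9 - 1*258814 = 1/9 - 258814 = -2329325/9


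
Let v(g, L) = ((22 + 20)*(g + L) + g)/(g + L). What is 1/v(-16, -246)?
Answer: 131/5510 ≈ 0.023775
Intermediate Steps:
v(g, L) = (42*L + 43*g)/(L + g) (v(g, L) = (42*(L + g) + g)/(L + g) = ((42*L + 42*g) + g)/(L + g) = (42*L + 43*g)/(L + g))
1/v(-16, -246) = 1/((42*(-246) + 43*(-16))/(-246 - 16)) = 1/((-10332 - 688)/(-262)) = 1/(-1/262*(-11020)) = 1/(5510/131) = 131/5510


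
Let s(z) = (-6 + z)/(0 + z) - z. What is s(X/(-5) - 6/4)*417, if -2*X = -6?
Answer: 173889/70 ≈ 2484.1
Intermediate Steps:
X = 3 (X = -1/2*(-6) = 3)
s(z) = -z + (-6 + z)/z (s(z) = (-6 + z)/z - z = -z + (-6 + z)/z)
s(X/(-5) - 6/4)*417 = (1 - (3/(-5) - 6/4) - 6/(3/(-5) - 6/4))*417 = (1 - (3*(-1/5) - 6*1/4) - 6/(3*(-1/5) - 6*1/4))*417 = (1 - (-3/5 - 3/2) - 6/(-3/5 - 3/2))*417 = (1 - 1*(-21/10) - 6/(-21/10))*417 = (1 + 21/10 - 6*(-10/21))*417 = (1 + 21/10 + 20/7)*417 = (417/70)*417 = 173889/70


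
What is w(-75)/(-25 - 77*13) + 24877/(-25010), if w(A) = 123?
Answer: -2383336/2138355 ≈ -1.1146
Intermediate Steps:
w(-75)/(-25 - 77*13) + 24877/(-25010) = 123/(-25 - 77*13) + 24877/(-25010) = 123/(-25 - 1001) + 24877*(-1/25010) = 123/(-1026) - 24877/25010 = 123*(-1/1026) - 24877/25010 = -41/342 - 24877/25010 = -2383336/2138355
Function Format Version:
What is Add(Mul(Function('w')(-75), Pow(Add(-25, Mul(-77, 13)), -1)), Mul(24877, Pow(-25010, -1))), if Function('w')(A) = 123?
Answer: Rational(-2383336, 2138355) ≈ -1.1146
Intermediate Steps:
Add(Mul(Function('w')(-75), Pow(Add(-25, Mul(-77, 13)), -1)), Mul(24877, Pow(-25010, -1))) = Add(Mul(123, Pow(Add(-25, Mul(-77, 13)), -1)), Mul(24877, Pow(-25010, -1))) = Add(Mul(123, Pow(Add(-25, -1001), -1)), Mul(24877, Rational(-1, 25010))) = Add(Mul(123, Pow(-1026, -1)), Rational(-24877, 25010)) = Add(Mul(123, Rational(-1, 1026)), Rational(-24877, 25010)) = Add(Rational(-41, 342), Rational(-24877, 25010)) = Rational(-2383336, 2138355)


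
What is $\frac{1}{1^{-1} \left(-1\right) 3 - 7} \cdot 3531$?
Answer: $- \frac{3531}{10} \approx -353.1$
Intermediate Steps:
$\frac{1}{1^{-1} \left(-1\right) 3 - 7} \cdot 3531 = \frac{1}{1 \left(-1\right) 3 - 7} \cdot 3531 = \frac{1}{\left(-1\right) 3 - 7} \cdot 3531 = \frac{1}{-3 - 7} \cdot 3531 = \frac{1}{-10} \cdot 3531 = \left(- \frac{1}{10}\right) 3531 = - \frac{3531}{10}$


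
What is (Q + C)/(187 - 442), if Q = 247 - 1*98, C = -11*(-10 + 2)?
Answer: -79/85 ≈ -0.92941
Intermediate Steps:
C = 88 (C = -11*(-8) = 88)
Q = 149 (Q = 247 - 98 = 149)
(Q + C)/(187 - 442) = (149 + 88)/(187 - 442) = 237/(-255) = 237*(-1/255) = -79/85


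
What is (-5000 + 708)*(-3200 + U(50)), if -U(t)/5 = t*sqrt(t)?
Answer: 13734400 + 5365000*sqrt(2) ≈ 2.1322e+7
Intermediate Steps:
U(t) = -5*t**(3/2) (U(t) = -5*t*sqrt(t) = -5*t**(3/2))
(-5000 + 708)*(-3200 + U(50)) = (-5000 + 708)*(-3200 - 1250*sqrt(2)) = -4292*(-3200 - 1250*sqrt(2)) = 13734400 + 5365000*sqrt(2)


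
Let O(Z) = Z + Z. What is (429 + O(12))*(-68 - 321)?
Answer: -176217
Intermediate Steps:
O(Z) = 2*Z
(429 + O(12))*(-68 - 321) = (429 + 2*12)*(-68 - 321) = (429 + 24)*(-389) = 453*(-389) = -176217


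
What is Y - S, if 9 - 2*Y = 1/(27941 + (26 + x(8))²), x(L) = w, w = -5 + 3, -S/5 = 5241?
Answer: 747416311/28517 ≈ 26210.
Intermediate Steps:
S = -26205 (S = -5*5241 = -26205)
w = -2
x(L) = -2
Y = 128326/28517 (Y = 9/2 - 1/(2*(27941 + (26 - 2)²)) = 9/2 - 1/(2*(27941 + 24²)) = 9/2 - 1/(2*(27941 + 576)) = 9/2 - ½/28517 = 9/2 - ½*1/28517 = 9/2 - 1/57034 = 128326/28517 ≈ 4.5000)
Y - S = 128326/28517 - 1*(-26205) = 128326/28517 + 26205 = 747416311/28517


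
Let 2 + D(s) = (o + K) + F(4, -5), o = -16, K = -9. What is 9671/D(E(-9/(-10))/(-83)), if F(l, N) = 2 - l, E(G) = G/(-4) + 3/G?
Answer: -9671/29 ≈ -333.48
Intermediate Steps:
E(G) = 3/G - G/4 (E(G) = G*(-¼) + 3/G = -G/4 + 3/G = 3/G - G/4)
D(s) = -29 (D(s) = -2 + ((-16 - 9) + (2 - 1*4)) = -2 + (-25 + (2 - 4)) = -2 + (-25 - 2) = -2 - 27 = -29)
9671/D(E(-9/(-10))/(-83)) = 9671/(-29) = 9671*(-1/29) = -9671/29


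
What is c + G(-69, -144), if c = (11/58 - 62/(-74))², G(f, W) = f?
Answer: -312904779/4605316 ≈ -67.944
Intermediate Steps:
c = 4862025/4605316 (c = (11*(1/58) - 62*(-1/74))² = (11/58 + 31/37)² = (2205/2146)² = 4862025/4605316 ≈ 1.0557)
c + G(-69, -144) = 4862025/4605316 - 69 = -312904779/4605316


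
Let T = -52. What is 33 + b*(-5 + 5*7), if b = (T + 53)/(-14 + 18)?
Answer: 81/2 ≈ 40.500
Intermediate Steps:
b = 1/4 (b = (-52 + 53)/(-14 + 18) = 1/4 ≈ 0.25000)
33 + b*(-5 + 5*7) = 33 + (-5 + 5*7)/4 = 33 + (-5 + 35)/4 = 33 + (1/4)*30 = 33 + 15/2 = 81/2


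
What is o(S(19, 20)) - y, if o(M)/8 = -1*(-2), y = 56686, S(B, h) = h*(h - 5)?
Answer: -56670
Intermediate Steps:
S(B, h) = h*(-5 + h)
o(M) = 16 (o(M) = 8*(-1*(-2)) = 8*2 = 16)
o(S(19, 20)) - y = 16 - 1*56686 = 16 - 56686 = -56670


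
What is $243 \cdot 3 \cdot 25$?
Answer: $18225$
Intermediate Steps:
$243 \cdot 3 \cdot 25 = 243 \cdot 75 = 18225$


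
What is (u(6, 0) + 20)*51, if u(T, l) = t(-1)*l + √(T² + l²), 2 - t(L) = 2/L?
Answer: 1326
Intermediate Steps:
t(L) = 2 - 2/L
u(T, l) = √(T² + l²) + 4*l (u(T, l) = (2 - 2/(-1))*l + √(T² + l²) = (2 - 2*(-1))*l + √(T² + l²) = (2 + 2)*l + √(T² + l²) = 4*l + √(T² + l²) = √(T² + l²) + 4*l)
(u(6, 0) + 20)*51 = ((√(6² + 0²) + 4*0) + 20)*51 = ((√(36 + 0) + 0) + 20)*51 = ((√36 + 0) + 20)*51 = ((6 + 0) + 20)*51 = (6 + 20)*51 = 26*51 = 1326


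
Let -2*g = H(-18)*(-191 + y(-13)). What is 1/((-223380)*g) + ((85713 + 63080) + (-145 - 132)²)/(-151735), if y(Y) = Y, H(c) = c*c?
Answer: -332972509008203/224029512197280 ≈ -1.4863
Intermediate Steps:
H(c) = c²
g = 33048 (g = -(-18)²*(-191 - 13)/2 = -162*(-204) = -½*(-66096) = 33048)
1/((-223380)*g) + ((85713 + 63080) + (-145 - 132)²)/(-151735) = 1/(-223380*33048) + ((85713 + 63080) + (-145 - 132)²)/(-151735) = -1/223380*1/33048 + (148793 + (-277)²)*(-1/151735) = -1/7382262240 + (148793 + 76729)*(-1/151735) = -1/7382262240 + 225522*(-1/151735) = -1/7382262240 - 225522/151735 = -332972509008203/224029512197280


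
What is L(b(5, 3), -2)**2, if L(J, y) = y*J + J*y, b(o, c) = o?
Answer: 400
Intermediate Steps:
L(J, y) = 2*J*y (L(J, y) = J*y + J*y = 2*J*y)
L(b(5, 3), -2)**2 = (2*5*(-2))**2 = (-20)**2 = 400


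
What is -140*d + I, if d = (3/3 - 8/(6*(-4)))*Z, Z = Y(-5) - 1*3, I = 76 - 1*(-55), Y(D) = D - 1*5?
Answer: 7673/3 ≈ 2557.7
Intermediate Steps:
Y(D) = -5 + D (Y(D) = D - 5 = -5 + D)
I = 131 (I = 76 + 55 = 131)
Z = -13 (Z = (-5 - 5) - 1*3 = -10 - 3 = -13)
d = -52/3 (d = (3/3 - 8/(6*(-4)))*(-13) = (3*(⅓) - 8/(-24))*(-13) = (1 - 8*(-1/24))*(-13) = (1 + ⅓)*(-13) = (4/3)*(-13) = -52/3 ≈ -17.333)
-140*d + I = -140*(-52/3) + 131 = 7280/3 + 131 = 7673/3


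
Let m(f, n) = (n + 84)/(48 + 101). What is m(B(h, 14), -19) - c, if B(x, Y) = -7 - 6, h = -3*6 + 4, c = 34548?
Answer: -5147587/149 ≈ -34548.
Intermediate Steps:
h = -14 (h = -18 + 4 = -14)
B(x, Y) = -13
m(f, n) = 84/149 + n/149 (m(f, n) = (84 + n)/149 = (84 + n)*(1/149) = 84/149 + n/149)
m(B(h, 14), -19) - c = (84/149 + (1/149)*(-19)) - 1*34548 = (84/149 - 19/149) - 34548 = 65/149 - 34548 = -5147587/149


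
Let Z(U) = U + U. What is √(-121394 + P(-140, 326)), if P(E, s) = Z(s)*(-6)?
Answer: I*√125306 ≈ 353.99*I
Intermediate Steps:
Z(U) = 2*U
P(E, s) = -12*s (P(E, s) = (2*s)*(-6) = -12*s)
√(-121394 + P(-140, 326)) = √(-121394 - 12*326) = √(-121394 - 3912) = √(-125306) = I*√125306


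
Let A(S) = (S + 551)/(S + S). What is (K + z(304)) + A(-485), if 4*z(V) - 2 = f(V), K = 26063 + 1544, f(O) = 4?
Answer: 26780179/970 ≈ 27608.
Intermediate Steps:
A(S) = (551 + S)/(2*S) (A(S) = (551 + S)/((2*S)) = (551 + S)*(1/(2*S)) = (551 + S)/(2*S))
K = 27607
z(V) = 3/2 (z(V) = 1/2 + (1/4)*4 = 1/2 + 1 = 3/2)
(K + z(304)) + A(-485) = (27607 + 3/2) + (1/2)*(551 - 485)/(-485) = 55217/2 + (1/2)*(-1/485)*66 = 55217/2 - 33/485 = 26780179/970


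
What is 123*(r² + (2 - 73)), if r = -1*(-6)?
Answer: -4305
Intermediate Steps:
r = 6
123*(r² + (2 - 73)) = 123*(6² + (2 - 73)) = 123*(36 - 71) = 123*(-35) = -4305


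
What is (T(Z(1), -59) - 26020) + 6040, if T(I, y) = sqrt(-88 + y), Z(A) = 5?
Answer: -19980 + 7*I*sqrt(3) ≈ -19980.0 + 12.124*I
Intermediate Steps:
(T(Z(1), -59) - 26020) + 6040 = (sqrt(-88 - 59) - 26020) + 6040 = (sqrt(-147) - 26020) + 6040 = (7*I*sqrt(3) - 26020) + 6040 = (-26020 + 7*I*sqrt(3)) + 6040 = -19980 + 7*I*sqrt(3)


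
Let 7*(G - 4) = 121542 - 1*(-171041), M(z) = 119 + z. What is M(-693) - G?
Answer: -296629/7 ≈ -42376.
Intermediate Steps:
G = 292611/7 (G = 4 + (121542 - 1*(-171041))/7 = 4 + (121542 + 171041)/7 = 4 + (⅐)*292583 = 4 + 292583/7 = 292611/7 ≈ 41802.)
M(-693) - G = (119 - 693) - 1*292611/7 = -574 - 292611/7 = -296629/7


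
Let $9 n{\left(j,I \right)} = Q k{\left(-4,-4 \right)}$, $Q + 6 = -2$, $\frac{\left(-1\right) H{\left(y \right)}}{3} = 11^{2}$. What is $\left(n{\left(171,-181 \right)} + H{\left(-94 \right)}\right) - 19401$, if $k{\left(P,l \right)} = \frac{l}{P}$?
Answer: $- \frac{177884}{9} \approx -19765.0$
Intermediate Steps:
$H{\left(y \right)} = -363$ ($H{\left(y \right)} = - 3 \cdot 11^{2} = \left(-3\right) 121 = -363$)
$Q = -8$ ($Q = -6 - 2 = -8$)
$n{\left(j,I \right)} = - \frac{8}{9}$ ($n{\left(j,I \right)} = \frac{\left(-8\right) \left(- \frac{4}{-4}\right)}{9} = \frac{\left(-8\right) \left(\left(-4\right) \left(- \frac{1}{4}\right)\right)}{9} = \frac{\left(-8\right) 1}{9} = \frac{1}{9} \left(-8\right) = - \frac{8}{9}$)
$\left(n{\left(171,-181 \right)} + H{\left(-94 \right)}\right) - 19401 = \left(- \frac{8}{9} - 363\right) - 19401 = - \frac{3275}{9} - 19401 = - \frac{177884}{9}$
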